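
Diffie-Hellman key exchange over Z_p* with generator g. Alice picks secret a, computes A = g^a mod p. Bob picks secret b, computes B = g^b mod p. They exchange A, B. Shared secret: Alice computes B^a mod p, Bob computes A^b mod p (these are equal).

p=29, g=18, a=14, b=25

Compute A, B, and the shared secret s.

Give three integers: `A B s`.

Answer: 28 10 28

Derivation:
A = 18^14 mod 29  (bits of 14 = 1110)
  bit 0 = 1: r = r^2 * 18 mod 29 = 1^2 * 18 = 1*18 = 18
  bit 1 = 1: r = r^2 * 18 mod 29 = 18^2 * 18 = 5*18 = 3
  bit 2 = 1: r = r^2 * 18 mod 29 = 3^2 * 18 = 9*18 = 17
  bit 3 = 0: r = r^2 mod 29 = 17^2 = 28
  -> A = 28
B = 18^25 mod 29  (bits of 25 = 11001)
  bit 0 = 1: r = r^2 * 18 mod 29 = 1^2 * 18 = 1*18 = 18
  bit 1 = 1: r = r^2 * 18 mod 29 = 18^2 * 18 = 5*18 = 3
  bit 2 = 0: r = r^2 mod 29 = 3^2 = 9
  bit 3 = 0: r = r^2 mod 29 = 9^2 = 23
  bit 4 = 1: r = r^2 * 18 mod 29 = 23^2 * 18 = 7*18 = 10
  -> B = 10
s = B^a = 10^14 mod 29  (bits of 14 = 1110)
  bit 0 = 1: r = r^2 * 10 mod 29 = 1^2 * 10 = 1*10 = 10
  bit 1 = 1: r = r^2 * 10 mod 29 = 10^2 * 10 = 13*10 = 14
  bit 2 = 1: r = r^2 * 10 mod 29 = 14^2 * 10 = 22*10 = 17
  bit 3 = 0: r = r^2 mod 29 = 17^2 = 28
  -> s = B^a = 28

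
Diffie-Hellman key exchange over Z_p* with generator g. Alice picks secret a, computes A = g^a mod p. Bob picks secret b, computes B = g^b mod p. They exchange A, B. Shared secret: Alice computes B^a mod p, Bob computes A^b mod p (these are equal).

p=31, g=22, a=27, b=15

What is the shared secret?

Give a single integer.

Answer: 30

Derivation:
A = 22^27 mod 31  (bits of 27 = 11011)
  bit 0 = 1: r = r^2 * 22 mod 31 = 1^2 * 22 = 1*22 = 22
  bit 1 = 1: r = r^2 * 22 mod 31 = 22^2 * 22 = 19*22 = 15
  bit 2 = 0: r = r^2 mod 31 = 15^2 = 8
  bit 3 = 1: r = r^2 * 22 mod 31 = 8^2 * 22 = 2*22 = 13
  bit 4 = 1: r = r^2 * 22 mod 31 = 13^2 * 22 = 14*22 = 29
  -> A = 29
B = 22^15 mod 31  (bits of 15 = 1111)
  bit 0 = 1: r = r^2 * 22 mod 31 = 1^2 * 22 = 1*22 = 22
  bit 1 = 1: r = r^2 * 22 mod 31 = 22^2 * 22 = 19*22 = 15
  bit 2 = 1: r = r^2 * 22 mod 31 = 15^2 * 22 = 8*22 = 21
  bit 3 = 1: r = r^2 * 22 mod 31 = 21^2 * 22 = 7*22 = 30
  -> B = 30
s = B^a = 30^27 mod 31  (bits of 27 = 11011)
  bit 0 = 1: r = r^2 * 30 mod 31 = 1^2 * 30 = 1*30 = 30
  bit 1 = 1: r = r^2 * 30 mod 31 = 30^2 * 30 = 1*30 = 30
  bit 2 = 0: r = r^2 mod 31 = 30^2 = 1
  bit 3 = 1: r = r^2 * 30 mod 31 = 1^2 * 30 = 1*30 = 30
  bit 4 = 1: r = r^2 * 30 mod 31 = 30^2 * 30 = 1*30 = 30
  -> s = B^a = 30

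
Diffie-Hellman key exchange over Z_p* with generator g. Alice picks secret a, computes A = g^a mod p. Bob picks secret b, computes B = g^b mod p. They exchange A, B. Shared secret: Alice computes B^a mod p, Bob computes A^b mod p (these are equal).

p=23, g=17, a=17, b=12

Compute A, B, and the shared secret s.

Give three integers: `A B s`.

A = 17^17 mod 23  (bits of 17 = 10001)
  bit 0 = 1: r = r^2 * 17 mod 23 = 1^2 * 17 = 1*17 = 17
  bit 1 = 0: r = r^2 mod 23 = 17^2 = 13
  bit 2 = 0: r = r^2 mod 23 = 13^2 = 8
  bit 3 = 0: r = r^2 mod 23 = 8^2 = 18
  bit 4 = 1: r = r^2 * 17 mod 23 = 18^2 * 17 = 2*17 = 11
  -> A = 11
B = 17^12 mod 23  (bits of 12 = 1100)
  bit 0 = 1: r = r^2 * 17 mod 23 = 1^2 * 17 = 1*17 = 17
  bit 1 = 1: r = r^2 * 17 mod 23 = 17^2 * 17 = 13*17 = 14
  bit 2 = 0: r = r^2 mod 23 = 14^2 = 12
  bit 3 = 0: r = r^2 mod 23 = 12^2 = 6
  -> B = 6
s = B^a = 6^17 mod 23  (bits of 17 = 10001)
  bit 0 = 1: r = r^2 * 6 mod 23 = 1^2 * 6 = 1*6 = 6
  bit 1 = 0: r = r^2 mod 23 = 6^2 = 13
  bit 2 = 0: r = r^2 mod 23 = 13^2 = 8
  bit 3 = 0: r = r^2 mod 23 = 8^2 = 18
  bit 4 = 1: r = r^2 * 6 mod 23 = 18^2 * 6 = 2*6 = 12
  -> s = B^a = 12

Answer: 11 6 12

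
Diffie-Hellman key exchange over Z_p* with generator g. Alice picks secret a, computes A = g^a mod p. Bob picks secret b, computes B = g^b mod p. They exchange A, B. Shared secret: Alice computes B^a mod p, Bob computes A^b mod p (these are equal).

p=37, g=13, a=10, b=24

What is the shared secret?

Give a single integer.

A = 13^10 mod 37  (bits of 10 = 1010)
  bit 0 = 1: r = r^2 * 13 mod 37 = 1^2 * 13 = 1*13 = 13
  bit 1 = 0: r = r^2 mod 37 = 13^2 = 21
  bit 2 = 1: r = r^2 * 13 mod 37 = 21^2 * 13 = 34*13 = 35
  bit 3 = 0: r = r^2 mod 37 = 35^2 = 4
  -> A = 4
B = 13^24 mod 37  (bits of 24 = 11000)
  bit 0 = 1: r = r^2 * 13 mod 37 = 1^2 * 13 = 1*13 = 13
  bit 1 = 1: r = r^2 * 13 mod 37 = 13^2 * 13 = 21*13 = 14
  bit 2 = 0: r = r^2 mod 37 = 14^2 = 11
  bit 3 = 0: r = r^2 mod 37 = 11^2 = 10
  bit 4 = 0: r = r^2 mod 37 = 10^2 = 26
  -> B = 26
s = B^a = 26^10 mod 37  (bits of 10 = 1010)
  bit 0 = 1: r = r^2 * 26 mod 37 = 1^2 * 26 = 1*26 = 26
  bit 1 = 0: r = r^2 mod 37 = 26^2 = 10
  bit 2 = 1: r = r^2 * 26 mod 37 = 10^2 * 26 = 26*26 = 10
  bit 3 = 0: r = r^2 mod 37 = 10^2 = 26
  -> s = B^a = 26

Answer: 26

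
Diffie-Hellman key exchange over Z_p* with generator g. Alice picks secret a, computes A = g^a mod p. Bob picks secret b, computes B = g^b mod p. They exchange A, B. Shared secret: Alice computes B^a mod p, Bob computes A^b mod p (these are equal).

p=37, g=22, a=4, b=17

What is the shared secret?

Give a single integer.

A = 22^4 mod 37  (bits of 4 = 100)
  bit 0 = 1: r = r^2 * 22 mod 37 = 1^2 * 22 = 1*22 = 22
  bit 1 = 0: r = r^2 mod 37 = 22^2 = 3
  bit 2 = 0: r = r^2 mod 37 = 3^2 = 9
  -> A = 9
B = 22^17 mod 37  (bits of 17 = 10001)
  bit 0 = 1: r = r^2 * 22 mod 37 = 1^2 * 22 = 1*22 = 22
  bit 1 = 0: r = r^2 mod 37 = 22^2 = 3
  bit 2 = 0: r = r^2 mod 37 = 3^2 = 9
  bit 3 = 0: r = r^2 mod 37 = 9^2 = 7
  bit 4 = 1: r = r^2 * 22 mod 37 = 7^2 * 22 = 12*22 = 5
  -> B = 5
s = B^a = 5^4 mod 37  (bits of 4 = 100)
  bit 0 = 1: r = r^2 * 5 mod 37 = 1^2 * 5 = 1*5 = 5
  bit 1 = 0: r = r^2 mod 37 = 5^2 = 25
  bit 2 = 0: r = r^2 mod 37 = 25^2 = 33
  -> s = B^a = 33

Answer: 33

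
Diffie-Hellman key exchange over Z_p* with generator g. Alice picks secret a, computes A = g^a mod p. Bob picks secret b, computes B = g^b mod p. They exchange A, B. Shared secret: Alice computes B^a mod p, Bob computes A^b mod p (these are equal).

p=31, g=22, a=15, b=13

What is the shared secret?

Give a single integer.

A = 22^15 mod 31  (bits of 15 = 1111)
  bit 0 = 1: r = r^2 * 22 mod 31 = 1^2 * 22 = 1*22 = 22
  bit 1 = 1: r = r^2 * 22 mod 31 = 22^2 * 22 = 19*22 = 15
  bit 2 = 1: r = r^2 * 22 mod 31 = 15^2 * 22 = 8*22 = 21
  bit 3 = 1: r = r^2 * 22 mod 31 = 21^2 * 22 = 7*22 = 30
  -> A = 30
B = 22^13 mod 31  (bits of 13 = 1101)
  bit 0 = 1: r = r^2 * 22 mod 31 = 1^2 * 22 = 1*22 = 22
  bit 1 = 1: r = r^2 * 22 mod 31 = 22^2 * 22 = 19*22 = 15
  bit 2 = 0: r = r^2 mod 31 = 15^2 = 8
  bit 3 = 1: r = r^2 * 22 mod 31 = 8^2 * 22 = 2*22 = 13
  -> B = 13
s = B^a = 13^15 mod 31  (bits of 15 = 1111)
  bit 0 = 1: r = r^2 * 13 mod 31 = 1^2 * 13 = 1*13 = 13
  bit 1 = 1: r = r^2 * 13 mod 31 = 13^2 * 13 = 14*13 = 27
  bit 2 = 1: r = r^2 * 13 mod 31 = 27^2 * 13 = 16*13 = 22
  bit 3 = 1: r = r^2 * 13 mod 31 = 22^2 * 13 = 19*13 = 30
  -> s = B^a = 30

Answer: 30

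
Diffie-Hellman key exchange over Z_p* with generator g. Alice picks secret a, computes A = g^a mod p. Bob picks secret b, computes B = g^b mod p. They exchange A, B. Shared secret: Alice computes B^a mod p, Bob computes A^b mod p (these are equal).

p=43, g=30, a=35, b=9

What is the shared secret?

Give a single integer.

Answer: 42

Derivation:
A = 30^35 mod 43  (bits of 35 = 100011)
  bit 0 = 1: r = r^2 * 30 mod 43 = 1^2 * 30 = 1*30 = 30
  bit 1 = 0: r = r^2 mod 43 = 30^2 = 40
  bit 2 = 0: r = r^2 mod 43 = 40^2 = 9
  bit 3 = 0: r = r^2 mod 43 = 9^2 = 38
  bit 4 = 1: r = r^2 * 30 mod 43 = 38^2 * 30 = 25*30 = 19
  bit 5 = 1: r = r^2 * 30 mod 43 = 19^2 * 30 = 17*30 = 37
  -> A = 37
B = 30^9 mod 43  (bits of 9 = 1001)
  bit 0 = 1: r = r^2 * 30 mod 43 = 1^2 * 30 = 1*30 = 30
  bit 1 = 0: r = r^2 mod 43 = 30^2 = 40
  bit 2 = 0: r = r^2 mod 43 = 40^2 = 9
  bit 3 = 1: r = r^2 * 30 mod 43 = 9^2 * 30 = 38*30 = 22
  -> B = 22
s = B^a = 22^35 mod 43  (bits of 35 = 100011)
  bit 0 = 1: r = r^2 * 22 mod 43 = 1^2 * 22 = 1*22 = 22
  bit 1 = 0: r = r^2 mod 43 = 22^2 = 11
  bit 2 = 0: r = r^2 mod 43 = 11^2 = 35
  bit 3 = 0: r = r^2 mod 43 = 35^2 = 21
  bit 4 = 1: r = r^2 * 22 mod 43 = 21^2 * 22 = 11*22 = 27
  bit 5 = 1: r = r^2 * 22 mod 43 = 27^2 * 22 = 41*22 = 42
  -> s = B^a = 42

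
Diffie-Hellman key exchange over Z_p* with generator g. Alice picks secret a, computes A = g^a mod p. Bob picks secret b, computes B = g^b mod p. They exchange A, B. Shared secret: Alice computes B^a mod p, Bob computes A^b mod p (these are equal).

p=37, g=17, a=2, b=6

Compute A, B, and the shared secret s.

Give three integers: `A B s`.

Answer: 30 27 26

Derivation:
A = 17^2 mod 37  (bits of 2 = 10)
  bit 0 = 1: r = r^2 * 17 mod 37 = 1^2 * 17 = 1*17 = 17
  bit 1 = 0: r = r^2 mod 37 = 17^2 = 30
  -> A = 30
B = 17^6 mod 37  (bits of 6 = 110)
  bit 0 = 1: r = r^2 * 17 mod 37 = 1^2 * 17 = 1*17 = 17
  bit 1 = 1: r = r^2 * 17 mod 37 = 17^2 * 17 = 30*17 = 29
  bit 2 = 0: r = r^2 mod 37 = 29^2 = 27
  -> B = 27
s = B^a = 27^2 mod 37  (bits of 2 = 10)
  bit 0 = 1: r = r^2 * 27 mod 37 = 1^2 * 27 = 1*27 = 27
  bit 1 = 0: r = r^2 mod 37 = 27^2 = 26
  -> s = B^a = 26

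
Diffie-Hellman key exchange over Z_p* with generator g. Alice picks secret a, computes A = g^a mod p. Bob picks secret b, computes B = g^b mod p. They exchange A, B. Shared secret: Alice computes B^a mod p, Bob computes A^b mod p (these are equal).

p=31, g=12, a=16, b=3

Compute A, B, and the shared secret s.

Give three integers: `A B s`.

Answer: 19 23 8

Derivation:
A = 12^16 mod 31  (bits of 16 = 10000)
  bit 0 = 1: r = r^2 * 12 mod 31 = 1^2 * 12 = 1*12 = 12
  bit 1 = 0: r = r^2 mod 31 = 12^2 = 20
  bit 2 = 0: r = r^2 mod 31 = 20^2 = 28
  bit 3 = 0: r = r^2 mod 31 = 28^2 = 9
  bit 4 = 0: r = r^2 mod 31 = 9^2 = 19
  -> A = 19
B = 12^3 mod 31  (bits of 3 = 11)
  bit 0 = 1: r = r^2 * 12 mod 31 = 1^2 * 12 = 1*12 = 12
  bit 1 = 1: r = r^2 * 12 mod 31 = 12^2 * 12 = 20*12 = 23
  -> B = 23
s = B^a = 23^16 mod 31  (bits of 16 = 10000)
  bit 0 = 1: r = r^2 * 23 mod 31 = 1^2 * 23 = 1*23 = 23
  bit 1 = 0: r = r^2 mod 31 = 23^2 = 2
  bit 2 = 0: r = r^2 mod 31 = 2^2 = 4
  bit 3 = 0: r = r^2 mod 31 = 4^2 = 16
  bit 4 = 0: r = r^2 mod 31 = 16^2 = 8
  -> s = B^a = 8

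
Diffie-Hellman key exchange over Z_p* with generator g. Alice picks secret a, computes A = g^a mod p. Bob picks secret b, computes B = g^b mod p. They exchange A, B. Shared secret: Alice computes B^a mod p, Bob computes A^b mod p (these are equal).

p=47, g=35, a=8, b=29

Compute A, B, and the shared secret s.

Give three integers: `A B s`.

A = 35^8 mod 47  (bits of 8 = 1000)
  bit 0 = 1: r = r^2 * 35 mod 47 = 1^2 * 35 = 1*35 = 35
  bit 1 = 0: r = r^2 mod 47 = 35^2 = 3
  bit 2 = 0: r = r^2 mod 47 = 3^2 = 9
  bit 3 = 0: r = r^2 mod 47 = 9^2 = 34
  -> A = 34
B = 35^29 mod 47  (bits of 29 = 11101)
  bit 0 = 1: r = r^2 * 35 mod 47 = 1^2 * 35 = 1*35 = 35
  bit 1 = 1: r = r^2 * 35 mod 47 = 35^2 * 35 = 3*35 = 11
  bit 2 = 1: r = r^2 * 35 mod 47 = 11^2 * 35 = 27*35 = 5
  bit 3 = 0: r = r^2 mod 47 = 5^2 = 25
  bit 4 = 1: r = r^2 * 35 mod 47 = 25^2 * 35 = 14*35 = 20
  -> B = 20
s = B^a = 20^8 mod 47  (bits of 8 = 1000)
  bit 0 = 1: r = r^2 * 20 mod 47 = 1^2 * 20 = 1*20 = 20
  bit 1 = 0: r = r^2 mod 47 = 20^2 = 24
  bit 2 = 0: r = r^2 mod 47 = 24^2 = 12
  bit 3 = 0: r = r^2 mod 47 = 12^2 = 3
  -> s = B^a = 3

Answer: 34 20 3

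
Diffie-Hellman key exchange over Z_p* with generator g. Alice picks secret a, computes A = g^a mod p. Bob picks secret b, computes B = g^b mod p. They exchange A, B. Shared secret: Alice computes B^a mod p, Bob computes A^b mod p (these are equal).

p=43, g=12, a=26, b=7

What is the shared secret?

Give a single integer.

Answer: 36

Derivation:
A = 12^26 mod 43  (bits of 26 = 11010)
  bit 0 = 1: r = r^2 * 12 mod 43 = 1^2 * 12 = 1*12 = 12
  bit 1 = 1: r = r^2 * 12 mod 43 = 12^2 * 12 = 15*12 = 8
  bit 2 = 0: r = r^2 mod 43 = 8^2 = 21
  bit 3 = 1: r = r^2 * 12 mod 43 = 21^2 * 12 = 11*12 = 3
  bit 4 = 0: r = r^2 mod 43 = 3^2 = 9
  -> A = 9
B = 12^7 mod 43  (bits of 7 = 111)
  bit 0 = 1: r = r^2 * 12 mod 43 = 1^2 * 12 = 1*12 = 12
  bit 1 = 1: r = r^2 * 12 mod 43 = 12^2 * 12 = 15*12 = 8
  bit 2 = 1: r = r^2 * 12 mod 43 = 8^2 * 12 = 21*12 = 37
  -> B = 37
s = B^a = 37^26 mod 43  (bits of 26 = 11010)
  bit 0 = 1: r = r^2 * 37 mod 43 = 1^2 * 37 = 1*37 = 37
  bit 1 = 1: r = r^2 * 37 mod 43 = 37^2 * 37 = 36*37 = 42
  bit 2 = 0: r = r^2 mod 43 = 42^2 = 1
  bit 3 = 1: r = r^2 * 37 mod 43 = 1^2 * 37 = 1*37 = 37
  bit 4 = 0: r = r^2 mod 43 = 37^2 = 36
  -> s = B^a = 36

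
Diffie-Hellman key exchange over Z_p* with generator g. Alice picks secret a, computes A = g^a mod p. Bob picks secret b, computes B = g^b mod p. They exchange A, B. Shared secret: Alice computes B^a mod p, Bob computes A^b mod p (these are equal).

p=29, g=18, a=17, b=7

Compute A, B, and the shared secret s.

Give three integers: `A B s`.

Answer: 26 17 17

Derivation:
A = 18^17 mod 29  (bits of 17 = 10001)
  bit 0 = 1: r = r^2 * 18 mod 29 = 1^2 * 18 = 1*18 = 18
  bit 1 = 0: r = r^2 mod 29 = 18^2 = 5
  bit 2 = 0: r = r^2 mod 29 = 5^2 = 25
  bit 3 = 0: r = r^2 mod 29 = 25^2 = 16
  bit 4 = 1: r = r^2 * 18 mod 29 = 16^2 * 18 = 24*18 = 26
  -> A = 26
B = 18^7 mod 29  (bits of 7 = 111)
  bit 0 = 1: r = r^2 * 18 mod 29 = 1^2 * 18 = 1*18 = 18
  bit 1 = 1: r = r^2 * 18 mod 29 = 18^2 * 18 = 5*18 = 3
  bit 2 = 1: r = r^2 * 18 mod 29 = 3^2 * 18 = 9*18 = 17
  -> B = 17
s = B^a = 17^17 mod 29  (bits of 17 = 10001)
  bit 0 = 1: r = r^2 * 17 mod 29 = 1^2 * 17 = 1*17 = 17
  bit 1 = 0: r = r^2 mod 29 = 17^2 = 28
  bit 2 = 0: r = r^2 mod 29 = 28^2 = 1
  bit 3 = 0: r = r^2 mod 29 = 1^2 = 1
  bit 4 = 1: r = r^2 * 17 mod 29 = 1^2 * 17 = 1*17 = 17
  -> s = B^a = 17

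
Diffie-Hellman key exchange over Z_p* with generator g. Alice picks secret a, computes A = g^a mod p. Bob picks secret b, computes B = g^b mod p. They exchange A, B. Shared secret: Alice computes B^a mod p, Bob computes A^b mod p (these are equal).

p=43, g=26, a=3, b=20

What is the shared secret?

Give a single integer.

A = 26^3 mod 43  (bits of 3 = 11)
  bit 0 = 1: r = r^2 * 26 mod 43 = 1^2 * 26 = 1*26 = 26
  bit 1 = 1: r = r^2 * 26 mod 43 = 26^2 * 26 = 31*26 = 32
  -> A = 32
B = 26^20 mod 43  (bits of 20 = 10100)
  bit 0 = 1: r = r^2 * 26 mod 43 = 1^2 * 26 = 1*26 = 26
  bit 1 = 0: r = r^2 mod 43 = 26^2 = 31
  bit 2 = 1: r = r^2 * 26 mod 43 = 31^2 * 26 = 15*26 = 3
  bit 3 = 0: r = r^2 mod 43 = 3^2 = 9
  bit 4 = 0: r = r^2 mod 43 = 9^2 = 38
  -> B = 38
s = B^a = 38^3 mod 43  (bits of 3 = 11)
  bit 0 = 1: r = r^2 * 38 mod 43 = 1^2 * 38 = 1*38 = 38
  bit 1 = 1: r = r^2 * 38 mod 43 = 38^2 * 38 = 25*38 = 4
  -> s = B^a = 4

Answer: 4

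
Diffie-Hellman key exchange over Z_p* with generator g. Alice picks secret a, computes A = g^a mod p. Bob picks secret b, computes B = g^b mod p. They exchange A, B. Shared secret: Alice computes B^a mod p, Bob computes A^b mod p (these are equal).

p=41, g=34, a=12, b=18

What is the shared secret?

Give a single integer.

Answer: 16

Derivation:
A = 34^12 mod 41  (bits of 12 = 1100)
  bit 0 = 1: r = r^2 * 34 mod 41 = 1^2 * 34 = 1*34 = 34
  bit 1 = 1: r = r^2 * 34 mod 41 = 34^2 * 34 = 8*34 = 26
  bit 2 = 0: r = r^2 mod 41 = 26^2 = 20
  bit 3 = 0: r = r^2 mod 41 = 20^2 = 31
  -> A = 31
B = 34^18 mod 41  (bits of 18 = 10010)
  bit 0 = 1: r = r^2 * 34 mod 41 = 1^2 * 34 = 1*34 = 34
  bit 1 = 0: r = r^2 mod 41 = 34^2 = 8
  bit 2 = 0: r = r^2 mod 41 = 8^2 = 23
  bit 3 = 1: r = r^2 * 34 mod 41 = 23^2 * 34 = 37*34 = 28
  bit 4 = 0: r = r^2 mod 41 = 28^2 = 5
  -> B = 5
s = B^a = 5^12 mod 41  (bits of 12 = 1100)
  bit 0 = 1: r = r^2 * 5 mod 41 = 1^2 * 5 = 1*5 = 5
  bit 1 = 1: r = r^2 * 5 mod 41 = 5^2 * 5 = 25*5 = 2
  bit 2 = 0: r = r^2 mod 41 = 2^2 = 4
  bit 3 = 0: r = r^2 mod 41 = 4^2 = 16
  -> s = B^a = 16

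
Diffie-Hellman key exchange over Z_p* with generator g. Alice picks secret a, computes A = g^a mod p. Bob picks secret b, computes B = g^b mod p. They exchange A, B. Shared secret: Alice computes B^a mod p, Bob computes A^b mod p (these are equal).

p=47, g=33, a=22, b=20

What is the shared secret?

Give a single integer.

A = 33^22 mod 47  (bits of 22 = 10110)
  bit 0 = 1: r = r^2 * 33 mod 47 = 1^2 * 33 = 1*33 = 33
  bit 1 = 0: r = r^2 mod 47 = 33^2 = 8
  bit 2 = 1: r = r^2 * 33 mod 47 = 8^2 * 33 = 17*33 = 44
  bit 3 = 1: r = r^2 * 33 mod 47 = 44^2 * 33 = 9*33 = 15
  bit 4 = 0: r = r^2 mod 47 = 15^2 = 37
  -> A = 37
B = 33^20 mod 47  (bits of 20 = 10100)
  bit 0 = 1: r = r^2 * 33 mod 47 = 1^2 * 33 = 1*33 = 33
  bit 1 = 0: r = r^2 mod 47 = 33^2 = 8
  bit 2 = 1: r = r^2 * 33 mod 47 = 8^2 * 33 = 17*33 = 44
  bit 3 = 0: r = r^2 mod 47 = 44^2 = 9
  bit 4 = 0: r = r^2 mod 47 = 9^2 = 34
  -> B = 34
s = B^a = 34^22 mod 47  (bits of 22 = 10110)
  bit 0 = 1: r = r^2 * 34 mod 47 = 1^2 * 34 = 1*34 = 34
  bit 1 = 0: r = r^2 mod 47 = 34^2 = 28
  bit 2 = 1: r = r^2 * 34 mod 47 = 28^2 * 34 = 32*34 = 7
  bit 3 = 1: r = r^2 * 34 mod 47 = 7^2 * 34 = 2*34 = 21
  bit 4 = 0: r = r^2 mod 47 = 21^2 = 18
  -> s = B^a = 18

Answer: 18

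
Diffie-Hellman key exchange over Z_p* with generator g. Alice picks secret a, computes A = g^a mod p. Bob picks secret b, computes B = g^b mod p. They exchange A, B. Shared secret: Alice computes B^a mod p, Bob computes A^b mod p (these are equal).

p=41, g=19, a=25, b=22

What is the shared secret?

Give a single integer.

Answer: 9

Derivation:
A = 19^25 mod 41  (bits of 25 = 11001)
  bit 0 = 1: r = r^2 * 19 mod 41 = 1^2 * 19 = 1*19 = 19
  bit 1 = 1: r = r^2 * 19 mod 41 = 19^2 * 19 = 33*19 = 12
  bit 2 = 0: r = r^2 mod 41 = 12^2 = 21
  bit 3 = 0: r = r^2 mod 41 = 21^2 = 31
  bit 4 = 1: r = r^2 * 19 mod 41 = 31^2 * 19 = 18*19 = 14
  -> A = 14
B = 19^22 mod 41  (bits of 22 = 10110)
  bit 0 = 1: r = r^2 * 19 mod 41 = 1^2 * 19 = 1*19 = 19
  bit 1 = 0: r = r^2 mod 41 = 19^2 = 33
  bit 2 = 1: r = r^2 * 19 mod 41 = 33^2 * 19 = 23*19 = 27
  bit 3 = 1: r = r^2 * 19 mod 41 = 27^2 * 19 = 32*19 = 34
  bit 4 = 0: r = r^2 mod 41 = 34^2 = 8
  -> B = 8
s = B^a = 8^25 mod 41  (bits of 25 = 11001)
  bit 0 = 1: r = r^2 * 8 mod 41 = 1^2 * 8 = 1*8 = 8
  bit 1 = 1: r = r^2 * 8 mod 41 = 8^2 * 8 = 23*8 = 20
  bit 2 = 0: r = r^2 mod 41 = 20^2 = 31
  bit 3 = 0: r = r^2 mod 41 = 31^2 = 18
  bit 4 = 1: r = r^2 * 8 mod 41 = 18^2 * 8 = 37*8 = 9
  -> s = B^a = 9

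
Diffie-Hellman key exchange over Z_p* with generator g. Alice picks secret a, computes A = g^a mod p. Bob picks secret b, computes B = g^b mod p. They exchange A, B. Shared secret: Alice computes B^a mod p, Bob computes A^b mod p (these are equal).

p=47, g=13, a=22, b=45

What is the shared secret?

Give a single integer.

Answer: 34

Derivation:
A = 13^22 mod 47  (bits of 22 = 10110)
  bit 0 = 1: r = r^2 * 13 mod 47 = 1^2 * 13 = 1*13 = 13
  bit 1 = 0: r = r^2 mod 47 = 13^2 = 28
  bit 2 = 1: r = r^2 * 13 mod 47 = 28^2 * 13 = 32*13 = 40
  bit 3 = 1: r = r^2 * 13 mod 47 = 40^2 * 13 = 2*13 = 26
  bit 4 = 0: r = r^2 mod 47 = 26^2 = 18
  -> A = 18
B = 13^45 mod 47  (bits of 45 = 101101)
  bit 0 = 1: r = r^2 * 13 mod 47 = 1^2 * 13 = 1*13 = 13
  bit 1 = 0: r = r^2 mod 47 = 13^2 = 28
  bit 2 = 1: r = r^2 * 13 mod 47 = 28^2 * 13 = 32*13 = 40
  bit 3 = 1: r = r^2 * 13 mod 47 = 40^2 * 13 = 2*13 = 26
  bit 4 = 0: r = r^2 mod 47 = 26^2 = 18
  bit 5 = 1: r = r^2 * 13 mod 47 = 18^2 * 13 = 42*13 = 29
  -> B = 29
s = B^a = 29^22 mod 47  (bits of 22 = 10110)
  bit 0 = 1: r = r^2 * 29 mod 47 = 1^2 * 29 = 1*29 = 29
  bit 1 = 0: r = r^2 mod 47 = 29^2 = 42
  bit 2 = 1: r = r^2 * 29 mod 47 = 42^2 * 29 = 25*29 = 20
  bit 3 = 1: r = r^2 * 29 mod 47 = 20^2 * 29 = 24*29 = 38
  bit 4 = 0: r = r^2 mod 47 = 38^2 = 34
  -> s = B^a = 34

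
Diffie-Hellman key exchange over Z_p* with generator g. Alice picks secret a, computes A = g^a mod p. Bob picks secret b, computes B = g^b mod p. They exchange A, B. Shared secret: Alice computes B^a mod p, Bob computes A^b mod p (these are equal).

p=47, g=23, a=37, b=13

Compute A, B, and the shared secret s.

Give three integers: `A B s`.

A = 23^37 mod 47  (bits of 37 = 100101)
  bit 0 = 1: r = r^2 * 23 mod 47 = 1^2 * 23 = 1*23 = 23
  bit 1 = 0: r = r^2 mod 47 = 23^2 = 12
  bit 2 = 0: r = r^2 mod 47 = 12^2 = 3
  bit 3 = 1: r = r^2 * 23 mod 47 = 3^2 * 23 = 9*23 = 19
  bit 4 = 0: r = r^2 mod 47 = 19^2 = 32
  bit 5 = 1: r = r^2 * 23 mod 47 = 32^2 * 23 = 37*23 = 5
  -> A = 5
B = 23^13 mod 47  (bits of 13 = 1101)
  bit 0 = 1: r = r^2 * 23 mod 47 = 1^2 * 23 = 1*23 = 23
  bit 1 = 1: r = r^2 * 23 mod 47 = 23^2 * 23 = 12*23 = 41
  bit 2 = 0: r = r^2 mod 47 = 41^2 = 36
  bit 3 = 1: r = r^2 * 23 mod 47 = 36^2 * 23 = 27*23 = 10
  -> B = 10
s = B^a = 10^37 mod 47  (bits of 37 = 100101)
  bit 0 = 1: r = r^2 * 10 mod 47 = 1^2 * 10 = 1*10 = 10
  bit 1 = 0: r = r^2 mod 47 = 10^2 = 6
  bit 2 = 0: r = r^2 mod 47 = 6^2 = 36
  bit 3 = 1: r = r^2 * 10 mod 47 = 36^2 * 10 = 27*10 = 35
  bit 4 = 0: r = r^2 mod 47 = 35^2 = 3
  bit 5 = 1: r = r^2 * 10 mod 47 = 3^2 * 10 = 9*10 = 43
  -> s = B^a = 43

Answer: 5 10 43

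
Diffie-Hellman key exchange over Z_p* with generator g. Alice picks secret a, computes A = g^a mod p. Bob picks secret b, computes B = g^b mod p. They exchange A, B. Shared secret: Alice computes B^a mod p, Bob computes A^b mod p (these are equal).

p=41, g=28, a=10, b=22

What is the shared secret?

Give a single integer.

Answer: 40

Derivation:
A = 28^10 mod 41  (bits of 10 = 1010)
  bit 0 = 1: r = r^2 * 28 mod 41 = 1^2 * 28 = 1*28 = 28
  bit 1 = 0: r = r^2 mod 41 = 28^2 = 5
  bit 2 = 1: r = r^2 * 28 mod 41 = 5^2 * 28 = 25*28 = 3
  bit 3 = 0: r = r^2 mod 41 = 3^2 = 9
  -> A = 9
B = 28^22 mod 41  (bits of 22 = 10110)
  bit 0 = 1: r = r^2 * 28 mod 41 = 1^2 * 28 = 1*28 = 28
  bit 1 = 0: r = r^2 mod 41 = 28^2 = 5
  bit 2 = 1: r = r^2 * 28 mod 41 = 5^2 * 28 = 25*28 = 3
  bit 3 = 1: r = r^2 * 28 mod 41 = 3^2 * 28 = 9*28 = 6
  bit 4 = 0: r = r^2 mod 41 = 6^2 = 36
  -> B = 36
s = B^a = 36^10 mod 41  (bits of 10 = 1010)
  bit 0 = 1: r = r^2 * 36 mod 41 = 1^2 * 36 = 1*36 = 36
  bit 1 = 0: r = r^2 mod 41 = 36^2 = 25
  bit 2 = 1: r = r^2 * 36 mod 41 = 25^2 * 36 = 10*36 = 32
  bit 3 = 0: r = r^2 mod 41 = 32^2 = 40
  -> s = B^a = 40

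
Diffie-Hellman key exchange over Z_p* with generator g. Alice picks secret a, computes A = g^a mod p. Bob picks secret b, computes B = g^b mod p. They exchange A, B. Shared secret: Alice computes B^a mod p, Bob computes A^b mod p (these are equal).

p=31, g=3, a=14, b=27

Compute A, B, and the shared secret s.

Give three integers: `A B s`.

A = 3^14 mod 31  (bits of 14 = 1110)
  bit 0 = 1: r = r^2 * 3 mod 31 = 1^2 * 3 = 1*3 = 3
  bit 1 = 1: r = r^2 * 3 mod 31 = 3^2 * 3 = 9*3 = 27
  bit 2 = 1: r = r^2 * 3 mod 31 = 27^2 * 3 = 16*3 = 17
  bit 3 = 0: r = r^2 mod 31 = 17^2 = 10
  -> A = 10
B = 3^27 mod 31  (bits of 27 = 11011)
  bit 0 = 1: r = r^2 * 3 mod 31 = 1^2 * 3 = 1*3 = 3
  bit 1 = 1: r = r^2 * 3 mod 31 = 3^2 * 3 = 9*3 = 27
  bit 2 = 0: r = r^2 mod 31 = 27^2 = 16
  bit 3 = 1: r = r^2 * 3 mod 31 = 16^2 * 3 = 8*3 = 24
  bit 4 = 1: r = r^2 * 3 mod 31 = 24^2 * 3 = 18*3 = 23
  -> B = 23
s = B^a = 23^14 mod 31  (bits of 14 = 1110)
  bit 0 = 1: r = r^2 * 23 mod 31 = 1^2 * 23 = 1*23 = 23
  bit 1 = 1: r = r^2 * 23 mod 31 = 23^2 * 23 = 2*23 = 15
  bit 2 = 1: r = r^2 * 23 mod 31 = 15^2 * 23 = 8*23 = 29
  bit 3 = 0: r = r^2 mod 31 = 29^2 = 4
  -> s = B^a = 4

Answer: 10 23 4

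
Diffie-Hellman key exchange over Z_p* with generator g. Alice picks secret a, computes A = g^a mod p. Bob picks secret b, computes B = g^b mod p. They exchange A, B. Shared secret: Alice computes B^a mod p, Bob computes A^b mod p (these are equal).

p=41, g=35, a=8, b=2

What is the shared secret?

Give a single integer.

A = 35^8 mod 41  (bits of 8 = 1000)
  bit 0 = 1: r = r^2 * 35 mod 41 = 1^2 * 35 = 1*35 = 35
  bit 1 = 0: r = r^2 mod 41 = 35^2 = 36
  bit 2 = 0: r = r^2 mod 41 = 36^2 = 25
  bit 3 = 0: r = r^2 mod 41 = 25^2 = 10
  -> A = 10
B = 35^2 mod 41  (bits of 2 = 10)
  bit 0 = 1: r = r^2 * 35 mod 41 = 1^2 * 35 = 1*35 = 35
  bit 1 = 0: r = r^2 mod 41 = 35^2 = 36
  -> B = 36
s = B^a = 36^8 mod 41  (bits of 8 = 1000)
  bit 0 = 1: r = r^2 * 36 mod 41 = 1^2 * 36 = 1*36 = 36
  bit 1 = 0: r = r^2 mod 41 = 36^2 = 25
  bit 2 = 0: r = r^2 mod 41 = 25^2 = 10
  bit 3 = 0: r = r^2 mod 41 = 10^2 = 18
  -> s = B^a = 18

Answer: 18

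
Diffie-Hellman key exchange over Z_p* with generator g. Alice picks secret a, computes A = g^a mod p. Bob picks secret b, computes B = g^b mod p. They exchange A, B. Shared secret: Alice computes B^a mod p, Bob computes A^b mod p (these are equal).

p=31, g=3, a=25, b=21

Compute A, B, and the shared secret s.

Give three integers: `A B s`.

A = 3^25 mod 31  (bits of 25 = 11001)
  bit 0 = 1: r = r^2 * 3 mod 31 = 1^2 * 3 = 1*3 = 3
  bit 1 = 1: r = r^2 * 3 mod 31 = 3^2 * 3 = 9*3 = 27
  bit 2 = 0: r = r^2 mod 31 = 27^2 = 16
  bit 3 = 0: r = r^2 mod 31 = 16^2 = 8
  bit 4 = 1: r = r^2 * 3 mod 31 = 8^2 * 3 = 2*3 = 6
  -> A = 6
B = 3^21 mod 31  (bits of 21 = 10101)
  bit 0 = 1: r = r^2 * 3 mod 31 = 1^2 * 3 = 1*3 = 3
  bit 1 = 0: r = r^2 mod 31 = 3^2 = 9
  bit 2 = 1: r = r^2 * 3 mod 31 = 9^2 * 3 = 19*3 = 26
  bit 3 = 0: r = r^2 mod 31 = 26^2 = 25
  bit 4 = 1: r = r^2 * 3 mod 31 = 25^2 * 3 = 5*3 = 15
  -> B = 15
s = B^a = 15^25 mod 31  (bits of 25 = 11001)
  bit 0 = 1: r = r^2 * 15 mod 31 = 1^2 * 15 = 1*15 = 15
  bit 1 = 1: r = r^2 * 15 mod 31 = 15^2 * 15 = 8*15 = 27
  bit 2 = 0: r = r^2 mod 31 = 27^2 = 16
  bit 3 = 0: r = r^2 mod 31 = 16^2 = 8
  bit 4 = 1: r = r^2 * 15 mod 31 = 8^2 * 15 = 2*15 = 30
  -> s = B^a = 30

Answer: 6 15 30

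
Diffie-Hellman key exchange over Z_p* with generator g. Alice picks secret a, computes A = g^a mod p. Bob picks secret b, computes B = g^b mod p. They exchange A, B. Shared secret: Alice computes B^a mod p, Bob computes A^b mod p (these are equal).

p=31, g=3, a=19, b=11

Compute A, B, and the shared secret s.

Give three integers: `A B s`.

A = 3^19 mod 31  (bits of 19 = 10011)
  bit 0 = 1: r = r^2 * 3 mod 31 = 1^2 * 3 = 1*3 = 3
  bit 1 = 0: r = r^2 mod 31 = 3^2 = 9
  bit 2 = 0: r = r^2 mod 31 = 9^2 = 19
  bit 3 = 1: r = r^2 * 3 mod 31 = 19^2 * 3 = 20*3 = 29
  bit 4 = 1: r = r^2 * 3 mod 31 = 29^2 * 3 = 4*3 = 12
  -> A = 12
B = 3^11 mod 31  (bits of 11 = 1011)
  bit 0 = 1: r = r^2 * 3 mod 31 = 1^2 * 3 = 1*3 = 3
  bit 1 = 0: r = r^2 mod 31 = 3^2 = 9
  bit 2 = 1: r = r^2 * 3 mod 31 = 9^2 * 3 = 19*3 = 26
  bit 3 = 1: r = r^2 * 3 mod 31 = 26^2 * 3 = 25*3 = 13
  -> B = 13
s = B^a = 13^19 mod 31  (bits of 19 = 10011)
  bit 0 = 1: r = r^2 * 13 mod 31 = 1^2 * 13 = 1*13 = 13
  bit 1 = 0: r = r^2 mod 31 = 13^2 = 14
  bit 2 = 0: r = r^2 mod 31 = 14^2 = 10
  bit 3 = 1: r = r^2 * 13 mod 31 = 10^2 * 13 = 7*13 = 29
  bit 4 = 1: r = r^2 * 13 mod 31 = 29^2 * 13 = 4*13 = 21
  -> s = B^a = 21

Answer: 12 13 21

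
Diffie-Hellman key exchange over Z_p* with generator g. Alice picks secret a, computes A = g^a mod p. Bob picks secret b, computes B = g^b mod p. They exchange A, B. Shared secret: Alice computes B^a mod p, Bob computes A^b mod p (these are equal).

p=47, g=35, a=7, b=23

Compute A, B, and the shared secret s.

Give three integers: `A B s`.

Answer: 5 46 46

Derivation:
A = 35^7 mod 47  (bits of 7 = 111)
  bit 0 = 1: r = r^2 * 35 mod 47 = 1^2 * 35 = 1*35 = 35
  bit 1 = 1: r = r^2 * 35 mod 47 = 35^2 * 35 = 3*35 = 11
  bit 2 = 1: r = r^2 * 35 mod 47 = 11^2 * 35 = 27*35 = 5
  -> A = 5
B = 35^23 mod 47  (bits of 23 = 10111)
  bit 0 = 1: r = r^2 * 35 mod 47 = 1^2 * 35 = 1*35 = 35
  bit 1 = 0: r = r^2 mod 47 = 35^2 = 3
  bit 2 = 1: r = r^2 * 35 mod 47 = 3^2 * 35 = 9*35 = 33
  bit 3 = 1: r = r^2 * 35 mod 47 = 33^2 * 35 = 8*35 = 45
  bit 4 = 1: r = r^2 * 35 mod 47 = 45^2 * 35 = 4*35 = 46
  -> B = 46
s = B^a = 46^7 mod 47  (bits of 7 = 111)
  bit 0 = 1: r = r^2 * 46 mod 47 = 1^2 * 46 = 1*46 = 46
  bit 1 = 1: r = r^2 * 46 mod 47 = 46^2 * 46 = 1*46 = 46
  bit 2 = 1: r = r^2 * 46 mod 47 = 46^2 * 46 = 1*46 = 46
  -> s = B^a = 46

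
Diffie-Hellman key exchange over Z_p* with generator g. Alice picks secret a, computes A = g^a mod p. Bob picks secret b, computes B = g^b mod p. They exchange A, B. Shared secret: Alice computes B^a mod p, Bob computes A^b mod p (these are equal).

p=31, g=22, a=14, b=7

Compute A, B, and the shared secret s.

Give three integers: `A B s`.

Answer: 7 21 28

Derivation:
A = 22^14 mod 31  (bits of 14 = 1110)
  bit 0 = 1: r = r^2 * 22 mod 31 = 1^2 * 22 = 1*22 = 22
  bit 1 = 1: r = r^2 * 22 mod 31 = 22^2 * 22 = 19*22 = 15
  bit 2 = 1: r = r^2 * 22 mod 31 = 15^2 * 22 = 8*22 = 21
  bit 3 = 0: r = r^2 mod 31 = 21^2 = 7
  -> A = 7
B = 22^7 mod 31  (bits of 7 = 111)
  bit 0 = 1: r = r^2 * 22 mod 31 = 1^2 * 22 = 1*22 = 22
  bit 1 = 1: r = r^2 * 22 mod 31 = 22^2 * 22 = 19*22 = 15
  bit 2 = 1: r = r^2 * 22 mod 31 = 15^2 * 22 = 8*22 = 21
  -> B = 21
s = B^a = 21^14 mod 31  (bits of 14 = 1110)
  bit 0 = 1: r = r^2 * 21 mod 31 = 1^2 * 21 = 1*21 = 21
  bit 1 = 1: r = r^2 * 21 mod 31 = 21^2 * 21 = 7*21 = 23
  bit 2 = 1: r = r^2 * 21 mod 31 = 23^2 * 21 = 2*21 = 11
  bit 3 = 0: r = r^2 mod 31 = 11^2 = 28
  -> s = B^a = 28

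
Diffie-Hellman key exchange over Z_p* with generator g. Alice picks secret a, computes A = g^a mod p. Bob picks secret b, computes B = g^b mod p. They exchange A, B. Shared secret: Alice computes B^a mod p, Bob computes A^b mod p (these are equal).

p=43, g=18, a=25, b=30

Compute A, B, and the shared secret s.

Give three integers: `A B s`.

Answer: 30 11 21

Derivation:
A = 18^25 mod 43  (bits of 25 = 11001)
  bit 0 = 1: r = r^2 * 18 mod 43 = 1^2 * 18 = 1*18 = 18
  bit 1 = 1: r = r^2 * 18 mod 43 = 18^2 * 18 = 23*18 = 27
  bit 2 = 0: r = r^2 mod 43 = 27^2 = 41
  bit 3 = 0: r = r^2 mod 43 = 41^2 = 4
  bit 4 = 1: r = r^2 * 18 mod 43 = 4^2 * 18 = 16*18 = 30
  -> A = 30
B = 18^30 mod 43  (bits of 30 = 11110)
  bit 0 = 1: r = r^2 * 18 mod 43 = 1^2 * 18 = 1*18 = 18
  bit 1 = 1: r = r^2 * 18 mod 43 = 18^2 * 18 = 23*18 = 27
  bit 2 = 1: r = r^2 * 18 mod 43 = 27^2 * 18 = 41*18 = 7
  bit 3 = 1: r = r^2 * 18 mod 43 = 7^2 * 18 = 6*18 = 22
  bit 4 = 0: r = r^2 mod 43 = 22^2 = 11
  -> B = 11
s = B^a = 11^25 mod 43  (bits of 25 = 11001)
  bit 0 = 1: r = r^2 * 11 mod 43 = 1^2 * 11 = 1*11 = 11
  bit 1 = 1: r = r^2 * 11 mod 43 = 11^2 * 11 = 35*11 = 41
  bit 2 = 0: r = r^2 mod 43 = 41^2 = 4
  bit 3 = 0: r = r^2 mod 43 = 4^2 = 16
  bit 4 = 1: r = r^2 * 11 mod 43 = 16^2 * 11 = 41*11 = 21
  -> s = B^a = 21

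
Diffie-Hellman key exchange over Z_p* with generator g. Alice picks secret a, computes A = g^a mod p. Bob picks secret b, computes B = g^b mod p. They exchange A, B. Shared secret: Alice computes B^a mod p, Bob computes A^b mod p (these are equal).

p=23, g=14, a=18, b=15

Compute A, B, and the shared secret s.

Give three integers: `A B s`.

A = 14^18 mod 23  (bits of 18 = 10010)
  bit 0 = 1: r = r^2 * 14 mod 23 = 1^2 * 14 = 1*14 = 14
  bit 1 = 0: r = r^2 mod 23 = 14^2 = 12
  bit 2 = 0: r = r^2 mod 23 = 12^2 = 6
  bit 3 = 1: r = r^2 * 14 mod 23 = 6^2 * 14 = 13*14 = 21
  bit 4 = 0: r = r^2 mod 23 = 21^2 = 4
  -> A = 4
B = 14^15 mod 23  (bits of 15 = 1111)
  bit 0 = 1: r = r^2 * 14 mod 23 = 1^2 * 14 = 1*14 = 14
  bit 1 = 1: r = r^2 * 14 mod 23 = 14^2 * 14 = 12*14 = 7
  bit 2 = 1: r = r^2 * 14 mod 23 = 7^2 * 14 = 3*14 = 19
  bit 3 = 1: r = r^2 * 14 mod 23 = 19^2 * 14 = 16*14 = 17
  -> B = 17
s = B^a = 17^18 mod 23  (bits of 18 = 10010)
  bit 0 = 1: r = r^2 * 17 mod 23 = 1^2 * 17 = 1*17 = 17
  bit 1 = 0: r = r^2 mod 23 = 17^2 = 13
  bit 2 = 0: r = r^2 mod 23 = 13^2 = 8
  bit 3 = 1: r = r^2 * 17 mod 23 = 8^2 * 17 = 18*17 = 7
  bit 4 = 0: r = r^2 mod 23 = 7^2 = 3
  -> s = B^a = 3

Answer: 4 17 3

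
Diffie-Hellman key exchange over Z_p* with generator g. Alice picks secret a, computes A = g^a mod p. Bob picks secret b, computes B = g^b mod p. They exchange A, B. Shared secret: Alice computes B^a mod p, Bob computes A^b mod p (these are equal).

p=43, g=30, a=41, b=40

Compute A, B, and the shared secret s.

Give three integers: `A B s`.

A = 30^41 mod 43  (bits of 41 = 101001)
  bit 0 = 1: r = r^2 * 30 mod 43 = 1^2 * 30 = 1*30 = 30
  bit 1 = 0: r = r^2 mod 43 = 30^2 = 40
  bit 2 = 1: r = r^2 * 30 mod 43 = 40^2 * 30 = 9*30 = 12
  bit 3 = 0: r = r^2 mod 43 = 12^2 = 15
  bit 4 = 0: r = r^2 mod 43 = 15^2 = 10
  bit 5 = 1: r = r^2 * 30 mod 43 = 10^2 * 30 = 14*30 = 33
  -> A = 33
B = 30^40 mod 43  (bits of 40 = 101000)
  bit 0 = 1: r = r^2 * 30 mod 43 = 1^2 * 30 = 1*30 = 30
  bit 1 = 0: r = r^2 mod 43 = 30^2 = 40
  bit 2 = 1: r = r^2 * 30 mod 43 = 40^2 * 30 = 9*30 = 12
  bit 3 = 0: r = r^2 mod 43 = 12^2 = 15
  bit 4 = 0: r = r^2 mod 43 = 15^2 = 10
  bit 5 = 0: r = r^2 mod 43 = 10^2 = 14
  -> B = 14
s = B^a = 14^41 mod 43  (bits of 41 = 101001)
  bit 0 = 1: r = r^2 * 14 mod 43 = 1^2 * 14 = 1*14 = 14
  bit 1 = 0: r = r^2 mod 43 = 14^2 = 24
  bit 2 = 1: r = r^2 * 14 mod 43 = 24^2 * 14 = 17*14 = 23
  bit 3 = 0: r = r^2 mod 43 = 23^2 = 13
  bit 4 = 0: r = r^2 mod 43 = 13^2 = 40
  bit 5 = 1: r = r^2 * 14 mod 43 = 40^2 * 14 = 9*14 = 40
  -> s = B^a = 40

Answer: 33 14 40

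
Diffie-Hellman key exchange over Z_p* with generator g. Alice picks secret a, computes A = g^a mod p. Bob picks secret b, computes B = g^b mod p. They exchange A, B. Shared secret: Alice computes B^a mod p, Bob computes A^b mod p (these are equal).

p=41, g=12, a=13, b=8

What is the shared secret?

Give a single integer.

Answer: 10

Derivation:
A = 12^13 mod 41  (bits of 13 = 1101)
  bit 0 = 1: r = r^2 * 12 mod 41 = 1^2 * 12 = 1*12 = 12
  bit 1 = 1: r = r^2 * 12 mod 41 = 12^2 * 12 = 21*12 = 6
  bit 2 = 0: r = r^2 mod 41 = 6^2 = 36
  bit 3 = 1: r = r^2 * 12 mod 41 = 36^2 * 12 = 25*12 = 13
  -> A = 13
B = 12^8 mod 41  (bits of 8 = 1000)
  bit 0 = 1: r = r^2 * 12 mod 41 = 1^2 * 12 = 1*12 = 12
  bit 1 = 0: r = r^2 mod 41 = 12^2 = 21
  bit 2 = 0: r = r^2 mod 41 = 21^2 = 31
  bit 3 = 0: r = r^2 mod 41 = 31^2 = 18
  -> B = 18
s = B^a = 18^13 mod 41  (bits of 13 = 1101)
  bit 0 = 1: r = r^2 * 18 mod 41 = 1^2 * 18 = 1*18 = 18
  bit 1 = 1: r = r^2 * 18 mod 41 = 18^2 * 18 = 37*18 = 10
  bit 2 = 0: r = r^2 mod 41 = 10^2 = 18
  bit 3 = 1: r = r^2 * 18 mod 41 = 18^2 * 18 = 37*18 = 10
  -> s = B^a = 10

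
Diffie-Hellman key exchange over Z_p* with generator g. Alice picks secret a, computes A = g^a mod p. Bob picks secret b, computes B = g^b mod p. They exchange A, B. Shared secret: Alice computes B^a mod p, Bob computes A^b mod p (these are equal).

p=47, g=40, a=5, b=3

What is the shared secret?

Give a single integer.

A = 40^5 mod 47  (bits of 5 = 101)
  bit 0 = 1: r = r^2 * 40 mod 47 = 1^2 * 40 = 1*40 = 40
  bit 1 = 0: r = r^2 mod 47 = 40^2 = 2
  bit 2 = 1: r = r^2 * 40 mod 47 = 2^2 * 40 = 4*40 = 19
  -> A = 19
B = 40^3 mod 47  (bits of 3 = 11)
  bit 0 = 1: r = r^2 * 40 mod 47 = 1^2 * 40 = 1*40 = 40
  bit 1 = 1: r = r^2 * 40 mod 47 = 40^2 * 40 = 2*40 = 33
  -> B = 33
s = B^a = 33^5 mod 47  (bits of 5 = 101)
  bit 0 = 1: r = r^2 * 33 mod 47 = 1^2 * 33 = 1*33 = 33
  bit 1 = 0: r = r^2 mod 47 = 33^2 = 8
  bit 2 = 1: r = r^2 * 33 mod 47 = 8^2 * 33 = 17*33 = 44
  -> s = B^a = 44

Answer: 44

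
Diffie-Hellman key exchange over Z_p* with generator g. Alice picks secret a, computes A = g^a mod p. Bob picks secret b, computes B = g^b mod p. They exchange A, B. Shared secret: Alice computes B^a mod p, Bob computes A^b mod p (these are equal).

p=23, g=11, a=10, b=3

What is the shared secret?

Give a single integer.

A = 11^10 mod 23  (bits of 10 = 1010)
  bit 0 = 1: r = r^2 * 11 mod 23 = 1^2 * 11 = 1*11 = 11
  bit 1 = 0: r = r^2 mod 23 = 11^2 = 6
  bit 2 = 1: r = r^2 * 11 mod 23 = 6^2 * 11 = 13*11 = 5
  bit 3 = 0: r = r^2 mod 23 = 5^2 = 2
  -> A = 2
B = 11^3 mod 23  (bits of 3 = 11)
  bit 0 = 1: r = r^2 * 11 mod 23 = 1^2 * 11 = 1*11 = 11
  bit 1 = 1: r = r^2 * 11 mod 23 = 11^2 * 11 = 6*11 = 20
  -> B = 20
s = B^a = 20^10 mod 23  (bits of 10 = 1010)
  bit 0 = 1: r = r^2 * 20 mod 23 = 1^2 * 20 = 1*20 = 20
  bit 1 = 0: r = r^2 mod 23 = 20^2 = 9
  bit 2 = 1: r = r^2 * 20 mod 23 = 9^2 * 20 = 12*20 = 10
  bit 3 = 0: r = r^2 mod 23 = 10^2 = 8
  -> s = B^a = 8

Answer: 8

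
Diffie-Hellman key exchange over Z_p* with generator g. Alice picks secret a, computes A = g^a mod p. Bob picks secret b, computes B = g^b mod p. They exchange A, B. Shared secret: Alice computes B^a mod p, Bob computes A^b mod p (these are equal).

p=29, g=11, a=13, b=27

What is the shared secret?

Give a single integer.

A = 11^13 mod 29  (bits of 13 = 1101)
  bit 0 = 1: r = r^2 * 11 mod 29 = 1^2 * 11 = 1*11 = 11
  bit 1 = 1: r = r^2 * 11 mod 29 = 11^2 * 11 = 5*11 = 26
  bit 2 = 0: r = r^2 mod 29 = 26^2 = 9
  bit 3 = 1: r = r^2 * 11 mod 29 = 9^2 * 11 = 23*11 = 21
  -> A = 21
B = 11^27 mod 29  (bits of 27 = 11011)
  bit 0 = 1: r = r^2 * 11 mod 29 = 1^2 * 11 = 1*11 = 11
  bit 1 = 1: r = r^2 * 11 mod 29 = 11^2 * 11 = 5*11 = 26
  bit 2 = 0: r = r^2 mod 29 = 26^2 = 9
  bit 3 = 1: r = r^2 * 11 mod 29 = 9^2 * 11 = 23*11 = 21
  bit 4 = 1: r = r^2 * 11 mod 29 = 21^2 * 11 = 6*11 = 8
  -> B = 8
s = B^a = 8^13 mod 29  (bits of 13 = 1101)
  bit 0 = 1: r = r^2 * 8 mod 29 = 1^2 * 8 = 1*8 = 8
  bit 1 = 1: r = r^2 * 8 mod 29 = 8^2 * 8 = 6*8 = 19
  bit 2 = 0: r = r^2 mod 29 = 19^2 = 13
  bit 3 = 1: r = r^2 * 8 mod 29 = 13^2 * 8 = 24*8 = 18
  -> s = B^a = 18

Answer: 18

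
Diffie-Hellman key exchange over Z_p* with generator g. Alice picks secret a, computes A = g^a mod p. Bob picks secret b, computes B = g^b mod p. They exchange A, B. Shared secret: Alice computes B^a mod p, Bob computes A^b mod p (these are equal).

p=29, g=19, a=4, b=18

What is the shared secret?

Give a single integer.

A = 19^4 mod 29  (bits of 4 = 100)
  bit 0 = 1: r = r^2 * 19 mod 29 = 1^2 * 19 = 1*19 = 19
  bit 1 = 0: r = r^2 mod 29 = 19^2 = 13
  bit 2 = 0: r = r^2 mod 29 = 13^2 = 24
  -> A = 24
B = 19^18 mod 29  (bits of 18 = 10010)
  bit 0 = 1: r = r^2 * 19 mod 29 = 1^2 * 19 = 1*19 = 19
  bit 1 = 0: r = r^2 mod 29 = 19^2 = 13
  bit 2 = 0: r = r^2 mod 29 = 13^2 = 24
  bit 3 = 1: r = r^2 * 19 mod 29 = 24^2 * 19 = 25*19 = 11
  bit 4 = 0: r = r^2 mod 29 = 11^2 = 5
  -> B = 5
s = B^a = 5^4 mod 29  (bits of 4 = 100)
  bit 0 = 1: r = r^2 * 5 mod 29 = 1^2 * 5 = 1*5 = 5
  bit 1 = 0: r = r^2 mod 29 = 5^2 = 25
  bit 2 = 0: r = r^2 mod 29 = 25^2 = 16
  -> s = B^a = 16

Answer: 16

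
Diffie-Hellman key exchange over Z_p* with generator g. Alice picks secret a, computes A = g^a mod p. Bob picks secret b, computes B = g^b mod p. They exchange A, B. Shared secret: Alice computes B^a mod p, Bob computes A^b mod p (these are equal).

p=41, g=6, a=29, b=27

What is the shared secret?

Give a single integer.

A = 6^29 mod 41  (bits of 29 = 11101)
  bit 0 = 1: r = r^2 * 6 mod 41 = 1^2 * 6 = 1*6 = 6
  bit 1 = 1: r = r^2 * 6 mod 41 = 6^2 * 6 = 36*6 = 11
  bit 2 = 1: r = r^2 * 6 mod 41 = 11^2 * 6 = 39*6 = 29
  bit 3 = 0: r = r^2 mod 41 = 29^2 = 21
  bit 4 = 1: r = r^2 * 6 mod 41 = 21^2 * 6 = 31*6 = 22
  -> A = 22
B = 6^27 mod 41  (bits of 27 = 11011)
  bit 0 = 1: r = r^2 * 6 mod 41 = 1^2 * 6 = 1*6 = 6
  bit 1 = 1: r = r^2 * 6 mod 41 = 6^2 * 6 = 36*6 = 11
  bit 2 = 0: r = r^2 mod 41 = 11^2 = 39
  bit 3 = 1: r = r^2 * 6 mod 41 = 39^2 * 6 = 4*6 = 24
  bit 4 = 1: r = r^2 * 6 mod 41 = 24^2 * 6 = 2*6 = 12
  -> B = 12
s = B^a = 12^29 mod 41  (bits of 29 = 11101)
  bit 0 = 1: r = r^2 * 12 mod 41 = 1^2 * 12 = 1*12 = 12
  bit 1 = 1: r = r^2 * 12 mod 41 = 12^2 * 12 = 21*12 = 6
  bit 2 = 1: r = r^2 * 12 mod 41 = 6^2 * 12 = 36*12 = 22
  bit 3 = 0: r = r^2 mod 41 = 22^2 = 33
  bit 4 = 1: r = r^2 * 12 mod 41 = 33^2 * 12 = 23*12 = 30
  -> s = B^a = 30

Answer: 30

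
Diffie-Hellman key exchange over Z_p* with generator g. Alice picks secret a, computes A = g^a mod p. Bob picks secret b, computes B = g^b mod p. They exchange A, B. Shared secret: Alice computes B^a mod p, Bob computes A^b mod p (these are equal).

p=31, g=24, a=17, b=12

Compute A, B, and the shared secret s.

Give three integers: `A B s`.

Answer: 13 16 8

Derivation:
A = 24^17 mod 31  (bits of 17 = 10001)
  bit 0 = 1: r = r^2 * 24 mod 31 = 1^2 * 24 = 1*24 = 24
  bit 1 = 0: r = r^2 mod 31 = 24^2 = 18
  bit 2 = 0: r = r^2 mod 31 = 18^2 = 14
  bit 3 = 0: r = r^2 mod 31 = 14^2 = 10
  bit 4 = 1: r = r^2 * 24 mod 31 = 10^2 * 24 = 7*24 = 13
  -> A = 13
B = 24^12 mod 31  (bits of 12 = 1100)
  bit 0 = 1: r = r^2 * 24 mod 31 = 1^2 * 24 = 1*24 = 24
  bit 1 = 1: r = r^2 * 24 mod 31 = 24^2 * 24 = 18*24 = 29
  bit 2 = 0: r = r^2 mod 31 = 29^2 = 4
  bit 3 = 0: r = r^2 mod 31 = 4^2 = 16
  -> B = 16
s = B^a = 16^17 mod 31  (bits of 17 = 10001)
  bit 0 = 1: r = r^2 * 16 mod 31 = 1^2 * 16 = 1*16 = 16
  bit 1 = 0: r = r^2 mod 31 = 16^2 = 8
  bit 2 = 0: r = r^2 mod 31 = 8^2 = 2
  bit 3 = 0: r = r^2 mod 31 = 2^2 = 4
  bit 4 = 1: r = r^2 * 16 mod 31 = 4^2 * 16 = 16*16 = 8
  -> s = B^a = 8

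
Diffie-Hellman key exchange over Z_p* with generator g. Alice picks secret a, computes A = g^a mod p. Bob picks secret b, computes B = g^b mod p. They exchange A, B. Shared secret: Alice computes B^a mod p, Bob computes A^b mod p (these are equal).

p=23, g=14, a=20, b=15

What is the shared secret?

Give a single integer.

A = 14^20 mod 23  (bits of 20 = 10100)
  bit 0 = 1: r = r^2 * 14 mod 23 = 1^2 * 14 = 1*14 = 14
  bit 1 = 0: r = r^2 mod 23 = 14^2 = 12
  bit 2 = 1: r = r^2 * 14 mod 23 = 12^2 * 14 = 6*14 = 15
  bit 3 = 0: r = r^2 mod 23 = 15^2 = 18
  bit 4 = 0: r = r^2 mod 23 = 18^2 = 2
  -> A = 2
B = 14^15 mod 23  (bits of 15 = 1111)
  bit 0 = 1: r = r^2 * 14 mod 23 = 1^2 * 14 = 1*14 = 14
  bit 1 = 1: r = r^2 * 14 mod 23 = 14^2 * 14 = 12*14 = 7
  bit 2 = 1: r = r^2 * 14 mod 23 = 7^2 * 14 = 3*14 = 19
  bit 3 = 1: r = r^2 * 14 mod 23 = 19^2 * 14 = 16*14 = 17
  -> B = 17
s = B^a = 17^20 mod 23  (bits of 20 = 10100)
  bit 0 = 1: r = r^2 * 17 mod 23 = 1^2 * 17 = 1*17 = 17
  bit 1 = 0: r = r^2 mod 23 = 17^2 = 13
  bit 2 = 1: r = r^2 * 17 mod 23 = 13^2 * 17 = 8*17 = 21
  bit 3 = 0: r = r^2 mod 23 = 21^2 = 4
  bit 4 = 0: r = r^2 mod 23 = 4^2 = 16
  -> s = B^a = 16

Answer: 16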